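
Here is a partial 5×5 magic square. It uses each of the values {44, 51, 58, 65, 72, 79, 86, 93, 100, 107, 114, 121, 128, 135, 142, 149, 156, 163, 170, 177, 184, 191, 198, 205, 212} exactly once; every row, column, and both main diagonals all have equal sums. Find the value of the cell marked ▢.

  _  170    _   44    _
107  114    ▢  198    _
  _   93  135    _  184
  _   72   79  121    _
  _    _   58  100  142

156

The 25 entries sum to 3200, so each line sums to 3200/5 = 640.
From column 2, 640 − (170 + 114 + 93 + 72) gives (5,2) = 191.
Column 4: 44 + 198 + 121 + 100 + ? = 640, so (3,4) = 177.
Main diagonal: 114 + 135 + 121 + 142 + ? = 640, so (1,1) = 128.
Using row 3: 93 + 135 + 177 + 184 + ? → (3,1) = 640 − 589 = 51.
Row 5: 191 + 58 + 100 + 142 + ? = 640, so (5,1) = 149.
Using column 1: 128 + 107 + 51 + 149 + ? → (4,1) = 640 − 435 = 205.
Anti-diagonal needs 640; the known cells sum to 554, so (1,5) = 86.
Using row 1: 128 + 170 + 44 + 86 + ? → (1,3) = 640 − 428 = 212.
Row 4 needs 640; the known cells sum to 477, so (4,5) = 163.
Column 3 must total 640; the given cells sum to 484, so (2,3) = 156.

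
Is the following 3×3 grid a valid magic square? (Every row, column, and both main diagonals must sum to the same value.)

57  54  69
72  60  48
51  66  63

Yes

Row 1: 57 + 54 + 69 = 180.
Row 2: 72 + 60 + 48 = 180.
Row 3: 51 + 66 + 63 = 180.
Column 1: 57 + 72 + 51 = 180.
Column 2: 54 + 60 + 66 = 180.
Column 3: 69 + 48 + 63 = 180.
Main diagonal: 57 + 60 + 63 = 180.
Anti-diagonal: 69 + 60 + 51 = 180.
All lines sum to 180.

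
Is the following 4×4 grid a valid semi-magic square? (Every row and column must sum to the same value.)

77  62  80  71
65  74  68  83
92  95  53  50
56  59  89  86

Row 1: 77 + 62 + 80 + 71 = 290.
Row 2: 65 + 74 + 68 + 83 = 290.
Row 3: 92 + 95 + 53 + 50 = 290.
Row 4: 56 + 59 + 89 + 86 = 290.
Column 1: 77 + 65 + 92 + 56 = 290.
Column 2: 62 + 74 + 95 + 59 = 290.
Column 3: 80 + 68 + 53 + 89 = 290.
Column 4: 71 + 83 + 50 + 86 = 290.
All lines sum to 290.

Yes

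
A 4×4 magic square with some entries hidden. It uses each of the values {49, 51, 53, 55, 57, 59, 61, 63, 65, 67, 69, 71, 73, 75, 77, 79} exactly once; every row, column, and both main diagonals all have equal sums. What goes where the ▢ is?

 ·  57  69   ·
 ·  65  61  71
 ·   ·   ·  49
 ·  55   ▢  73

75

The 16 entries sum to 1024, so each line sums to 1024/4 = 256.
Row 2 must total 256; the given cells sum to 197, so (2,1) = 59.
The remaining cell in column 2 is (3,2) = 256 − 177 = 79.
Column 4 must total 256; the given cells sum to 193, so (1,4) = 63.
Using anti-diagonal: 63 + 61 + 79 + ? → (4,1) = 256 − 203 = 53.
Row 1 needs 256; the known cells sum to 189, so (1,1) = 67.
Row 4 must total 256; the given cells sum to 181, so (4,3) = 75.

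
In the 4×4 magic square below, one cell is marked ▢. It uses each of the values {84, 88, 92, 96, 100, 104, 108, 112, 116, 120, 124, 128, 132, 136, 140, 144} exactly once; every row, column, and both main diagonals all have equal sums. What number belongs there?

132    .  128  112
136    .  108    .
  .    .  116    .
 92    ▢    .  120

The 16 entries sum to 1824, so each line sums to 1824/4 = 456.
From row 1, 456 − (132 + 128 + 112) gives (1,2) = 84.
Column 1: 132 + 136 + 92 + ? = 456, so (3,1) = 96.
From column 3, 456 − (128 + 108 + 116) gives (4,3) = 104.
Main diagonal must total 456; the given cells sum to 368, so (2,2) = 88.
The remaining cell in anti-diagonal is (3,2) = 456 − 312 = 144.
Using row 2: 136 + 88 + 108 + ? → (2,4) = 456 − 332 = 124.
Row 3 must total 456; the given cells sum to 356, so (3,4) = 100.
Row 4 needs 456; the known cells sum to 316, so (4,2) = 140.

140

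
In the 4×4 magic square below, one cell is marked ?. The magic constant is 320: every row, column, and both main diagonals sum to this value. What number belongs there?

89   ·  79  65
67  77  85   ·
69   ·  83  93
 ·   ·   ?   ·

73

From row 1, 320 − (89 + 79 + 65) gives (1,2) = 87.
Using row 2: 67 + 77 + 85 + ? → (2,4) = 320 − 229 = 91.
Row 3: 69 + 83 + 93 + ? = 320, so (3,2) = 75.
Column 1 must total 320; the given cells sum to 225, so (4,1) = 95.
Column 2: 87 + 77 + 75 + ? = 320, so (4,2) = 81.
Column 3: 79 + 85 + 83 + ? = 320, so (4,3) = 73.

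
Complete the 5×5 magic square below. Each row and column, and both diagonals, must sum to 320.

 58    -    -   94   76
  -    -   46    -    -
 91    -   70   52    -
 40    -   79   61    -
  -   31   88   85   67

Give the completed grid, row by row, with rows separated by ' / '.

Using row 5: 31 + 88 + 85 + 67 + ? → (5,1) = 320 − 271 = 49.
Column 1: 58 + 91 + 40 + 49 + ? = 320, so (2,1) = 82.
Column 3: 46 + 70 + 79 + 88 + ? = 320, so (1,3) = 37.
The remaining cell in column 4 is (2,4) = 320 − 292 = 28.
Main diagonal: 58 + 70 + 61 + 67 + ? = 320, so (2,2) = 64.
From anti-diagonal, 320 − (76 + 28 + 70 + 49) gives (4,2) = 97.
From row 1, 320 − (58 + 37 + 94 + 76) gives (1,2) = 55.
Row 2: 82 + 64 + 46 + 28 + ? = 320, so (2,5) = 100.
Row 4 must total 320; the given cells sum to 277, so (4,5) = 43.
Column 2 must total 320; the given cells sum to 247, so (3,2) = 73.
The remaining cell in column 5 is (3,5) = 320 − 286 = 34.

58 55 37 94 76 / 82 64 46 28 100 / 91 73 70 52 34 / 40 97 79 61 43 / 49 31 88 85 67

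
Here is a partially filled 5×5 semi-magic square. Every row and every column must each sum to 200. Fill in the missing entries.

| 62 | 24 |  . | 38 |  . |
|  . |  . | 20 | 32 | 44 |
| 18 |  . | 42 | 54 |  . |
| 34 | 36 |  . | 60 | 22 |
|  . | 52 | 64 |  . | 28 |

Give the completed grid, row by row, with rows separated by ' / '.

From row 4, 200 − (34 + 36 + 60 + 22) gives (4,3) = 48.
Column 3 needs 200; the known cells sum to 174, so (1,3) = 26.
Column 4 must total 200; the given cells sum to 184, so (5,4) = 16.
From row 1, 200 − (62 + 24 + 26 + 38) gives (1,5) = 50.
Using row 5: 52 + 64 + 16 + 28 + ? → (5,1) = 200 − 160 = 40.
Using column 1: 62 + 18 + 34 + 40 + ? → (2,1) = 200 − 154 = 46.
Using column 5: 50 + 44 + 22 + 28 + ? → (3,5) = 200 − 144 = 56.
Row 2 needs 200; the known cells sum to 142, so (2,2) = 58.
Row 3 must total 200; the given cells sum to 170, so (3,2) = 30.

62 24 26 38 50 / 46 58 20 32 44 / 18 30 42 54 56 / 34 36 48 60 22 / 40 52 64 16 28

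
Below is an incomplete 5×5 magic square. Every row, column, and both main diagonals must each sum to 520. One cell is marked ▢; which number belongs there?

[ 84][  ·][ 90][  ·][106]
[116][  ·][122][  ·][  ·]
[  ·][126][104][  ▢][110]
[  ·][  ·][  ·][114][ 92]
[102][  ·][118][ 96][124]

Row 5: 102 + 118 + 96 + 124 + ? = 520, so (5,2) = 80.
Column 3: 90 + 122 + 104 + 118 + ? = 520, so (4,3) = 86.
The remaining cell in column 5 is (2,5) = 520 − 432 = 88.
Main diagonal: 84 + 104 + 114 + 124 + ? = 520, so (2,2) = 94.
Row 2 must total 520; the given cells sum to 420, so (2,4) = 100.
Anti-diagonal must total 520; the given cells sum to 412, so (4,2) = 108.
From row 4, 520 − (108 + 86 + 114 + 92) gives (4,1) = 120.
Column 1 must total 520; the given cells sum to 422, so (3,1) = 98.
Using column 2: 94 + 126 + 108 + 80 + ? → (1,2) = 520 − 408 = 112.
Using row 1: 84 + 112 + 90 + 106 + ? → (1,4) = 520 − 392 = 128.
Using row 3: 98 + 126 + 104 + 110 + ? → (3,4) = 520 − 438 = 82.

82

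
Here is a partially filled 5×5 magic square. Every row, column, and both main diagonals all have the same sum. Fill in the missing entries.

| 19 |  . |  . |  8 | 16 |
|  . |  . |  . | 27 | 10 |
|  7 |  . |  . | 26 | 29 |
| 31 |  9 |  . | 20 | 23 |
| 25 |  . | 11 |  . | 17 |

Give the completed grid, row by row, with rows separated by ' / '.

Column 5 is already complete: 16 + 10 + 29 + 23 + 17 = 95, so that is the magic constant.
Using row 4: 31 + 9 + 20 + 23 + ? → (4,3) = 95 − 83 = 12.
Using column 1: 19 + 7 + 31 + 25 + ? → (2,1) = 95 − 82 = 13.
From column 4, 95 − (8 + 27 + 26 + 20) gives (5,4) = 14.
Anti-diagonal: 16 + 27 + 9 + 25 + ? = 95, so (3,3) = 18.
Row 3 must total 95; the given cells sum to 80, so (3,2) = 15.
The remaining cell in row 5 is (5,2) = 95 − 67 = 28.
The remaining cell in main diagonal is (2,2) = 95 − 74 = 21.
Row 2 needs 95; the known cells sum to 71, so (2,3) = 24.
Column 2 must total 95; the given cells sum to 73, so (1,2) = 22.
Column 3: 24 + 18 + 12 + 11 + ? = 95, so (1,3) = 30.

19 22 30 8 16 / 13 21 24 27 10 / 7 15 18 26 29 / 31 9 12 20 23 / 25 28 11 14 17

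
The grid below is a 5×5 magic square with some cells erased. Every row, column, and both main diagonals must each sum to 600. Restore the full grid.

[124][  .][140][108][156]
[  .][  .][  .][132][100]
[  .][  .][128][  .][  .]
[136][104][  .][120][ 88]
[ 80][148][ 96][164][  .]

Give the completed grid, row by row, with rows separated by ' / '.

124 72 140 108 156 / 168 116 84 132 100 / 92 160 128 76 144 / 136 104 152 120 88 / 80 148 96 164 112

Using row 1: 124 + 140 + 108 + 156 + ? → (1,2) = 600 − 528 = 72.
Row 4: 136 + 104 + 120 + 88 + ? = 600, so (4,3) = 152.
Row 5 needs 600; the known cells sum to 488, so (5,5) = 112.
The remaining cell in column 3 is (2,3) = 600 − 516 = 84.
Column 4: 108 + 132 + 120 + 164 + ? = 600, so (3,4) = 76.
Column 5 must total 600; the given cells sum to 456, so (3,5) = 144.
The remaining cell in main diagonal is (2,2) = 600 − 484 = 116.
Row 2: 116 + 84 + 132 + 100 + ? = 600, so (2,1) = 168.
From column 1, 600 − (124 + 168 + 136 + 80) gives (3,1) = 92.
The remaining cell in column 2 is (3,2) = 600 − 440 = 160.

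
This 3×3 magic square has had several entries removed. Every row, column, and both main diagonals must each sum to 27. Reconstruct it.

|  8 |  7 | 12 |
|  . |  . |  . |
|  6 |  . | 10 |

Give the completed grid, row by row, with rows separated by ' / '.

8 7 12 / 13 9 5 / 6 11 10

Row 3 must total 27; the given cells sum to 16, so (3,2) = 11.
Column 1 must total 27; the given cells sum to 14, so (2,1) = 13.
Column 2 must total 27; the given cells sum to 18, so (2,2) = 9.
Using column 3: 12 + 10 + ? → (2,3) = 27 − 22 = 5.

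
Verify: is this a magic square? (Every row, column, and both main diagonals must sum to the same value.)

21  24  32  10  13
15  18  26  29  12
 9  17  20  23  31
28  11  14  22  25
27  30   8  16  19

Yes

Row 1: 21 + 24 + 32 + 10 + 13 = 100.
Row 2: 15 + 18 + 26 + 29 + 12 = 100.
Row 3: 9 + 17 + 20 + 23 + 31 = 100.
Row 4: 28 + 11 + 14 + 22 + 25 = 100.
Row 5: 27 + 30 + 8 + 16 + 19 = 100.
Column 1: 21 + 15 + 9 + 28 + 27 = 100.
Column 2: 24 + 18 + 17 + 11 + 30 = 100.
Column 3: 32 + 26 + 20 + 14 + 8 = 100.
Column 4: 10 + 29 + 23 + 22 + 16 = 100.
Column 5: 13 + 12 + 31 + 25 + 19 = 100.
Main diagonal: 21 + 18 + 20 + 22 + 19 = 100.
Anti-diagonal: 13 + 29 + 20 + 11 + 27 = 100.
All lines sum to 100.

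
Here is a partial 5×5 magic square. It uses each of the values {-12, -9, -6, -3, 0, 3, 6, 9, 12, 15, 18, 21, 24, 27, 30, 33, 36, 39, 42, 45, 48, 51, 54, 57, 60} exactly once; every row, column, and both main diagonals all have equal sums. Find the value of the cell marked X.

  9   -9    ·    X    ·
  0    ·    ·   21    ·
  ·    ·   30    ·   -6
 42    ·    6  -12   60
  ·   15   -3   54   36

45

The 25 entries sum to 600, so each line sums to 600/5 = 120.
Row 4 must total 120; the given cells sum to 96, so (4,2) = 24.
Row 5: 15 + (-3) + 54 + 36 + ? = 120, so (5,1) = 18.
The remaining cell in column 1 is (3,1) = 120 − 69 = 51.
Main diagonal needs 120; the known cells sum to 63, so (2,2) = 57.
Anti-diagonal must total 120; the given cells sum to 93, so (1,5) = 27.
The remaining cell in column 2 is (3,2) = 120 − 87 = 33.
Using column 5: 27 + (-6) + 60 + 36 + ? → (2,5) = 120 − 117 = 3.
From row 2, 120 − (0 + 57 + 21 + 3) gives (2,3) = 39.
The remaining cell in row 3 is (3,4) = 120 − 108 = 12.
Column 3: 39 + 30 + 6 + (-3) + ? = 120, so (1,3) = 48.
Column 4 must total 120; the given cells sum to 75, so (1,4) = 45.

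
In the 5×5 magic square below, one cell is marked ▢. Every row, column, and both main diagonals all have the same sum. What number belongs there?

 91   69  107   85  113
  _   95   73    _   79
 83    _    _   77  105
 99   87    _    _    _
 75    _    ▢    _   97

Row 1 is complete and sums to 465; that is the magic constant.
Column 1 needs 465; the known cells sum to 348, so (2,1) = 117.
The remaining cell in column 5 is (4,5) = 465 − 394 = 71.
Row 2 needs 465; the known cells sum to 364, so (2,4) = 101.
Anti-diagonal needs 465; the known cells sum to 376, so (3,3) = 89.
Using row 3: 83 + 89 + 77 + 105 + ? → (3,2) = 465 − 354 = 111.
Using column 2: 69 + 95 + 111 + 87 + ? → (5,2) = 465 − 362 = 103.
Using main diagonal: 91 + 95 + 89 + 97 + ? → (4,4) = 465 − 372 = 93.
The remaining cell in row 4 is (4,3) = 465 − 350 = 115.
Column 3 needs 465; the known cells sum to 384, so (5,3) = 81.

81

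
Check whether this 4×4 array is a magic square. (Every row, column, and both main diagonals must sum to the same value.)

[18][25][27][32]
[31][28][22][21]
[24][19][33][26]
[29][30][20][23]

Row 1: 18 + 25 + 27 + 32 = 102.
Row 2: 31 + 28 + 22 + 21 = 102.
Row 3: 24 + 19 + 33 + 26 = 102.
Row 4: 29 + 30 + 20 + 23 = 102.
Column 1: 18 + 31 + 24 + 29 = 102.
Column 2: 25 + 28 + 19 + 30 = 102.
Column 3: 27 + 22 + 33 + 20 = 102.
Column 4: 32 + 21 + 26 + 23 = 102.
Main diagonal: 18 + 28 + 33 + 23 = 102.
Anti-diagonal: 32 + 22 + 19 + 29 = 102.
All lines sum to 102.

Yes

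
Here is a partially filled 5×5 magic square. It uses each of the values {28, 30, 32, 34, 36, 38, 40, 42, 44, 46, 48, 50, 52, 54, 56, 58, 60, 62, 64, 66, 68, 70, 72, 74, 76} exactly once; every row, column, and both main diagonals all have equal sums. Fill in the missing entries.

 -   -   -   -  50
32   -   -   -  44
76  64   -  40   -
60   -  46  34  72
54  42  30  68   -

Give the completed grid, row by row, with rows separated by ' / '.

38 36 74 62 50 / 32 70 58 56 44 / 76 64 52 40 28 / 60 48 46 34 72 / 54 42 30 68 66

The 25 entries sum to 1300, so each line sums to 1300/5 = 260.
Using row 4: 60 + 46 + 34 + 72 + ? → (4,2) = 260 − 212 = 48.
Row 5 must total 260; the given cells sum to 194, so (5,5) = 66.
From column 1, 260 − (32 + 76 + 60 + 54) gives (1,1) = 38.
Column 5 needs 260; the known cells sum to 232, so (3,5) = 28.
Row 3: 76 + 64 + 40 + 28 + ? = 260, so (3,3) = 52.
The remaining cell in main diagonal is (2,2) = 260 − 190 = 70.
Using anti-diagonal: 50 + 52 + 48 + 54 + ? → (2,4) = 260 − 204 = 56.
Row 2 must total 260; the given cells sum to 202, so (2,3) = 58.
Column 2: 70 + 64 + 48 + 42 + ? = 260, so (1,2) = 36.
Using column 3: 58 + 52 + 46 + 30 + ? → (1,3) = 260 − 186 = 74.
Using column 4: 56 + 40 + 34 + 68 + ? → (1,4) = 260 − 198 = 62.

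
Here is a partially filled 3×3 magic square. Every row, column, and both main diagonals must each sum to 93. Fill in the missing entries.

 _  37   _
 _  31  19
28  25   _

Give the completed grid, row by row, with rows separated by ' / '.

Row 2 needs 93; the known cells sum to 50, so (2,1) = 43.
The remaining cell in row 3 is (3,3) = 93 − 53 = 40.
Column 1: 43 + 28 + ? = 93, so (1,1) = 22.
The remaining cell in column 3 is (1,3) = 93 − 59 = 34.

22 37 34 / 43 31 19 / 28 25 40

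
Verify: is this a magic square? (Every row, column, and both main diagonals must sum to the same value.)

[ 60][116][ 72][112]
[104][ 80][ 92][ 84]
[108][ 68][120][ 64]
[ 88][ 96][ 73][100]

No — row 4 sums to 357 but column 4 sums to 360.

Row 1: 60 + 116 + 72 + 112 = 360.
Row 2: 104 + 80 + 92 + 84 = 360.
Row 3: 108 + 68 + 120 + 64 = 360.
Row 4: 88 + 96 + 73 + 100 = 357.
Column 1: 60 + 104 + 108 + 88 = 360.
Column 2: 116 + 80 + 68 + 96 = 360.
Column 3: 72 + 92 + 120 + 73 = 357.
Column 4: 112 + 84 + 64 + 100 = 360.
Main diagonal: 60 + 80 + 120 + 100 = 360.
Anti-diagonal: 112 + 92 + 68 + 88 = 360.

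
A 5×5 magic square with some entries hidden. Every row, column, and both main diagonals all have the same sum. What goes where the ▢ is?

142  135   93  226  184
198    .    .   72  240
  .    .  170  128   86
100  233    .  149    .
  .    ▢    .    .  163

Row 1 is complete and sums to 780; that is the magic constant.
Column 4 must total 780; the given cells sum to 575, so (5,4) = 205.
The remaining cell in column 5 is (4,5) = 780 − 673 = 107.
From main diagonal, 780 − (142 + 170 + 149 + 163) gives (2,2) = 156.
Anti-diagonal needs 780; the known cells sum to 659, so (5,1) = 121.
Row 2 needs 780; the known cells sum to 666, so (2,3) = 114.
Row 4 needs 780; the known cells sum to 589, so (4,3) = 191.
From column 1, 780 − (142 + 198 + 100 + 121) gives (3,1) = 219.
Using column 3: 93 + 114 + 170 + 191 + ? → (5,3) = 780 − 568 = 212.
The remaining cell in row 3 is (3,2) = 780 − 603 = 177.
Row 5 needs 780; the known cells sum to 701, so (5,2) = 79.

79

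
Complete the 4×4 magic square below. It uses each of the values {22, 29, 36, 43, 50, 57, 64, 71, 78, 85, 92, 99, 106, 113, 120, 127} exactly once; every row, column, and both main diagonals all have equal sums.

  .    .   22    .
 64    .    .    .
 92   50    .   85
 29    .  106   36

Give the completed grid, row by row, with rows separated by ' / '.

113 43 22 120 / 64 78 99 57 / 92 50 71 85 / 29 127 106 36

The 16 entries sum to 1192, so each line sums to 1192/4 = 298.
From row 3, 298 − (92 + 50 + 85) gives (3,3) = 71.
The remaining cell in row 4 is (4,2) = 298 − 171 = 127.
Column 1 must total 298; the given cells sum to 185, so (1,1) = 113.
From column 3, 298 − (22 + 71 + 106) gives (2,3) = 99.
Using main diagonal: 113 + 71 + 36 + ? → (2,2) = 298 − 220 = 78.
Anti-diagonal: 99 + 50 + 29 + ? = 298, so (1,4) = 120.
Row 1: 113 + 22 + 120 + ? = 298, so (1,2) = 43.
Row 2 needs 298; the known cells sum to 241, so (2,4) = 57.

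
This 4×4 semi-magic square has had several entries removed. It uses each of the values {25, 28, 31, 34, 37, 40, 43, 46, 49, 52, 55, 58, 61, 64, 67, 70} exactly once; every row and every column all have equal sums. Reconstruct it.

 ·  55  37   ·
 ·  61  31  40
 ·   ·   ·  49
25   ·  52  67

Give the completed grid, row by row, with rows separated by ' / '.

The 16 entries sum to 760, so each line sums to 760/4 = 190.
Using row 2: 61 + 31 + 40 + ? → (2,1) = 190 − 132 = 58.
Row 4 must total 190; the given cells sum to 144, so (4,2) = 46.
Column 2 must total 190; the given cells sum to 162, so (3,2) = 28.
The remaining cell in column 3 is (3,3) = 190 − 120 = 70.
Column 4 needs 190; the known cells sum to 156, so (1,4) = 34.
Row 1: 55 + 37 + 34 + ? = 190, so (1,1) = 64.
The remaining cell in row 3 is (3,1) = 190 − 147 = 43.

64 55 37 34 / 58 61 31 40 / 43 28 70 49 / 25 46 52 67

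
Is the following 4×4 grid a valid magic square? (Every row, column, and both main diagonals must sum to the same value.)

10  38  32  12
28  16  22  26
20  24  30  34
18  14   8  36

No — row 3 sums to 108 but row 1 sums to 92.

Row 1: 10 + 38 + 32 + 12 = 92.
Row 2: 28 + 16 + 22 + 26 = 92.
Row 3: 20 + 24 + 30 + 34 = 108.
Row 4: 18 + 14 + 8 + 36 = 76.
Column 1: 10 + 28 + 20 + 18 = 76.
Column 2: 38 + 16 + 24 + 14 = 92.
Column 3: 32 + 22 + 30 + 8 = 92.
Column 4: 12 + 26 + 34 + 36 = 108.
Main diagonal: 10 + 16 + 30 + 36 = 92.
Anti-diagonal: 12 + 22 + 24 + 18 = 76.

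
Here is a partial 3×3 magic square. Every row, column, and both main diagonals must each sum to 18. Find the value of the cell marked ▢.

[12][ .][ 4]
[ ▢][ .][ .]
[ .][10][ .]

-2

From row 1, 18 − (12 + 4) gives (1,2) = 2.
Column 2 needs 18; the known cells sum to 12, so (2,2) = 6.
From main diagonal, 18 − (12 + 6) gives (3,3) = 0.
From anti-diagonal, 18 − (4 + 6) gives (3,1) = 8.
Column 1 needs 18; the known cells sum to 20, so (2,1) = -2.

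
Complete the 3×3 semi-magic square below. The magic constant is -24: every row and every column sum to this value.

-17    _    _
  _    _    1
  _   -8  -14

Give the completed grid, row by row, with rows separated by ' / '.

-17 4 -11 / -5 -20 1 / -2 -8 -14

Row 3: -8 + (-14) + ? = -24, so (3,1) = -2.
Column 1 must total -24; the given cells sum to -19, so (2,1) = -5.
Column 3 must total -24; the given cells sum to -13, so (1,3) = -11.
Row 1 must total -24; the given cells sum to -28, so (1,2) = 4.
From row 2, -24 − (-5 + 1) gives (2,2) = -20.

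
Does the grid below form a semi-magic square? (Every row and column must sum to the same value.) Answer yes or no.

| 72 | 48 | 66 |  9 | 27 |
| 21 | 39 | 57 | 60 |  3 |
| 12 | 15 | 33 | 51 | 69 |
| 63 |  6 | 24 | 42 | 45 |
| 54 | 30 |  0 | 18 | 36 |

No — column 4 sums to 180 but row 5 sums to 138.

Row 1: 72 + 48 + 66 + 9 + 27 = 222.
Row 2: 21 + 39 + 57 + 60 + 3 = 180.
Row 3: 12 + 15 + 33 + 51 + 69 = 180.
Row 4: 63 + 6 + 24 + 42 + 45 = 180.
Row 5: 54 + 30 + 0 + 18 + 36 = 138.
Column 1: 72 + 21 + 12 + 63 + 54 = 222.
Column 2: 48 + 39 + 15 + 6 + 30 = 138.
Column 3: 66 + 57 + 33 + 24 + 0 = 180.
Column 4: 9 + 60 + 51 + 42 + 18 = 180.
Column 5: 27 + 3 + 69 + 45 + 36 = 180.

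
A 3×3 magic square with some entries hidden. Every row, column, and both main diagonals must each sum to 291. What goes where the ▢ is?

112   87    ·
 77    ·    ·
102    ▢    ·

107

Row 1 needs 291; the known cells sum to 199, so (1,3) = 92.
Using anti-diagonal: 92 + 102 + ? → (2,2) = 291 − 194 = 97.
Row 2 must total 291; the given cells sum to 174, so (2,3) = 117.
The remaining cell in column 2 is (3,2) = 291 − 184 = 107.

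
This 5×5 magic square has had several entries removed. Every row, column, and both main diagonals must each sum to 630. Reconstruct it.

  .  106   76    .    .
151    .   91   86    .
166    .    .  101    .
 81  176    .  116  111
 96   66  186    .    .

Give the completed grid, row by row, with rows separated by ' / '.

136 106 76 171 141 / 151 121 91 86 181 / 166 161 131 101 71 / 81 176 146 116 111 / 96 66 186 156 126

Row 4 must total 630; the given cells sum to 484, so (4,3) = 146.
Column 1 must total 630; the given cells sum to 494, so (1,1) = 136.
Using column 3: 76 + 91 + 146 + 186 + ? → (3,3) = 630 − 499 = 131.
Anti-diagonal: 86 + 131 + 176 + 96 + ? = 630, so (1,5) = 141.
Row 1: 136 + 106 + 76 + 141 + ? = 630, so (1,4) = 171.
Column 4 must total 630; the given cells sum to 474, so (5,4) = 156.
Row 5: 96 + 66 + 186 + 156 + ? = 630, so (5,5) = 126.
The remaining cell in main diagonal is (2,2) = 630 − 509 = 121.
The remaining cell in row 2 is (2,5) = 630 − 449 = 181.
Column 2: 106 + 121 + 176 + 66 + ? = 630, so (3,2) = 161.
Column 5 must total 630; the given cells sum to 559, so (3,5) = 71.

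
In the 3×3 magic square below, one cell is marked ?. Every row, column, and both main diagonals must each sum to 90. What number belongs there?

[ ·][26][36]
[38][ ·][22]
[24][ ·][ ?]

32

From row 1, 90 − (26 + 36) gives (1,1) = 28.
Row 2: 38 + 22 + ? = 90, so (2,2) = 30.
Column 2 needs 90; the known cells sum to 56, so (3,2) = 34.
From column 3, 90 − (36 + 22) gives (3,3) = 32.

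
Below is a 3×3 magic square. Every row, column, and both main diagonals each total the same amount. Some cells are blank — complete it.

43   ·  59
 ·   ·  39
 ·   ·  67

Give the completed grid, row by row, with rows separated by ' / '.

Column 3 is already complete: 59 + 39 + 67 = 165, so that is the magic constant.
Row 1 needs 165; the known cells sum to 102, so (1,2) = 63.
The remaining cell in main diagonal is (2,2) = 165 − 110 = 55.
From anti-diagonal, 165 − (59 + 55) gives (3,1) = 51.
Row 2 must total 165; the given cells sum to 94, so (2,1) = 71.
The remaining cell in row 3 is (3,2) = 165 − 118 = 47.

43 63 59 / 71 55 39 / 51 47 67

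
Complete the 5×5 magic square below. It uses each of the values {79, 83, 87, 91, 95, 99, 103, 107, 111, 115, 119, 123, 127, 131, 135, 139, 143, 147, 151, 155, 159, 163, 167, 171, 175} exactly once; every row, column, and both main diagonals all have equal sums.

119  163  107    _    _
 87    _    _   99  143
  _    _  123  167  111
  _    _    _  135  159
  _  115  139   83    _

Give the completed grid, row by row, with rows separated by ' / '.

119 163 107 151 95 / 87 131 175 99 143 / 155 79 123 167 111 / 103 147 91 135 159 / 171 115 139 83 127

The 25 entries sum to 3175, so each line sums to 3175/5 = 635.
Using column 4: 99 + 167 + 135 + 83 + ? → (1,4) = 635 − 484 = 151.
Row 1: 119 + 163 + 107 + 151 + ? = 635, so (1,5) = 95.
Column 5 needs 635; the known cells sum to 508, so (5,5) = 127.
Main diagonal: 119 + 123 + 135 + 127 + ? = 635, so (2,2) = 131.
Row 2: 87 + 131 + 99 + 143 + ? = 635, so (2,3) = 175.
From row 5, 635 − (115 + 139 + 83 + 127) gives (5,1) = 171.
From column 3, 635 − (107 + 175 + 123 + 139) gives (4,3) = 91.
Anti-diagonal needs 635; the known cells sum to 488, so (4,2) = 147.
From row 4, 635 − (147 + 91 + 135 + 159) gives (4,1) = 103.
From column 1, 635 − (119 + 87 + 103 + 171) gives (3,1) = 155.
From column 2, 635 − (163 + 131 + 147 + 115) gives (3,2) = 79.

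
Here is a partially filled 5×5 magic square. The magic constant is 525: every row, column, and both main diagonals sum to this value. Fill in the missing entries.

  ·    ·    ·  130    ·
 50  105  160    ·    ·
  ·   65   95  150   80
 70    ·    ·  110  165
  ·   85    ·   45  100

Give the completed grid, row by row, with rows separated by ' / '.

Row 3: 65 + 95 + 150 + 80 + ? = 525, so (3,1) = 135.
Using column 4: 130 + 150 + 110 + 45 + ? → (2,4) = 525 − 435 = 90.
Main diagonal must total 525; the given cells sum to 410, so (1,1) = 115.
The remaining cell in row 2 is (2,5) = 525 − 405 = 120.
From column 1, 525 − (115 + 50 + 135 + 70) gives (5,1) = 155.
Column 5: 120 + 80 + 165 + 100 + ? = 525, so (1,5) = 60.
Anti-diagonal needs 525; the known cells sum to 400, so (4,2) = 125.
Using row 4: 70 + 125 + 110 + 165 + ? → (4,3) = 525 − 470 = 55.
Row 5 needs 525; the known cells sum to 385, so (5,3) = 140.
From column 2, 525 − (105 + 65 + 125 + 85) gives (1,2) = 145.
From column 3, 525 − (160 + 95 + 55 + 140) gives (1,3) = 75.

115 145 75 130 60 / 50 105 160 90 120 / 135 65 95 150 80 / 70 125 55 110 165 / 155 85 140 45 100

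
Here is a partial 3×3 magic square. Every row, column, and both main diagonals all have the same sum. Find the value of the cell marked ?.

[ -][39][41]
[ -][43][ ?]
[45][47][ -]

51

Column 2 is complete and sums to 129; that is the magic constant.
Row 1 must total 129; the given cells sum to 80, so (1,1) = 49.
Row 3 must total 129; the given cells sum to 92, so (3,3) = 37.
Column 1: 49 + 45 + ? = 129, so (2,1) = 35.
Column 3: 41 + 37 + ? = 129, so (2,3) = 51.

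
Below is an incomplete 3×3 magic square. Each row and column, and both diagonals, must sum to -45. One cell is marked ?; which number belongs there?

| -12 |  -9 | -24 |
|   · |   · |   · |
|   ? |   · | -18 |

-6

From column 3, -45 − (-24 + (-18)) gives (2,3) = -3.
Main diagonal must total -45; the given cells sum to -30, so (2,2) = -15.
Anti-diagonal needs -45; the known cells sum to -39, so (3,1) = -6.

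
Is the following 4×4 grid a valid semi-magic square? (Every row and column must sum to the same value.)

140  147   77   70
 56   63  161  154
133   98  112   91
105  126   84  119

Yes

Row 1: 140 + 147 + 77 + 70 = 434.
Row 2: 56 + 63 + 161 + 154 = 434.
Row 3: 133 + 98 + 112 + 91 = 434.
Row 4: 105 + 126 + 84 + 119 = 434.
Column 1: 140 + 56 + 133 + 105 = 434.
Column 2: 147 + 63 + 98 + 126 = 434.
Column 3: 77 + 161 + 112 + 84 = 434.
Column 4: 70 + 154 + 91 + 119 = 434.
All lines sum to 434.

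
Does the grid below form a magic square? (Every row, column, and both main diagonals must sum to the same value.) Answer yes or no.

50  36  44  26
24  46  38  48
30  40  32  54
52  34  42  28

Yes

Row 1: 50 + 36 + 44 + 26 = 156.
Row 2: 24 + 46 + 38 + 48 = 156.
Row 3: 30 + 40 + 32 + 54 = 156.
Row 4: 52 + 34 + 42 + 28 = 156.
Column 1: 50 + 24 + 30 + 52 = 156.
Column 2: 36 + 46 + 40 + 34 = 156.
Column 3: 44 + 38 + 32 + 42 = 156.
Column 4: 26 + 48 + 54 + 28 = 156.
Main diagonal: 50 + 46 + 32 + 28 = 156.
Anti-diagonal: 26 + 38 + 40 + 52 = 156.
All lines sum to 156.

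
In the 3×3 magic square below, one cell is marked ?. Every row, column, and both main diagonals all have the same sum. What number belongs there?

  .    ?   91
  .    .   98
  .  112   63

56

Column 3 is complete and sums to 252; that is the magic constant.
From row 3, 252 − (112 + 63) gives (3,1) = 77.
Anti-diagonal needs 252; the known cells sum to 168, so (2,2) = 84.
Row 2 must total 252; the given cells sum to 182, so (2,1) = 70.
The remaining cell in column 1 is (1,1) = 252 − 147 = 105.
Using column 2: 84 + 112 + ? → (1,2) = 252 − 196 = 56.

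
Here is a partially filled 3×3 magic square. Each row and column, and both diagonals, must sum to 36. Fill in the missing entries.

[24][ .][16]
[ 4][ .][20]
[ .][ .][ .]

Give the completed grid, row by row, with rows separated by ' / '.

24 -4 16 / 4 12 20 / 8 28 0

The remaining cell in row 1 is (1,2) = 36 − 40 = -4.
Row 2 must total 36; the given cells sum to 24, so (2,2) = 12.
Column 1 must total 36; the given cells sum to 28, so (3,1) = 8.
The remaining cell in column 2 is (3,2) = 36 − 8 = 28.
Column 3 must total 36; the given cells sum to 36, so (3,3) = 0.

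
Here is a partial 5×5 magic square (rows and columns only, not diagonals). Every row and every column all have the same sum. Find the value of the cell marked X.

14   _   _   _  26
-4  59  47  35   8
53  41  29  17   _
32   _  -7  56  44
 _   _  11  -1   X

Row 2 is complete and sums to 145; that is the magic constant.
The remaining cell in row 3 is (3,5) = 145 − 140 = 5.
The remaining cell in row 4 is (4,2) = 145 − 125 = 20.
The remaining cell in column 1 is (5,1) = 145 − 95 = 50.
Column 3 must total 145; the given cells sum to 80, so (1,3) = 65.
Column 4: 35 + 17 + 56 + (-1) + ? = 145, so (1,4) = 38.
From column 5, 145 − (26 + 8 + 5 + 44) gives (5,5) = 62.

62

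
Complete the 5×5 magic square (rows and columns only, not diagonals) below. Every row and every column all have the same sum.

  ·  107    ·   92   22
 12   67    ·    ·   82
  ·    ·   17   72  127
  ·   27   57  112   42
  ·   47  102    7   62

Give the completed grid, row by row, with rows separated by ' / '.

Column 5 is already complete: 22 + 82 + 127 + 42 + 62 = 335, so that is the magic constant.
Using row 4: 27 + 57 + 112 + 42 + ? → (4,1) = 335 − 238 = 97.
Using row 5: 47 + 102 + 7 + 62 + ? → (5,1) = 335 − 218 = 117.
Column 2: 107 + 67 + 27 + 47 + ? = 335, so (3,2) = 87.
Column 4 needs 335; the known cells sum to 283, so (2,4) = 52.
Row 2 needs 335; the known cells sum to 213, so (2,3) = 122.
Using row 3: 87 + 17 + 72 + 127 + ? → (3,1) = 335 − 303 = 32.
The remaining cell in column 1 is (1,1) = 335 − 258 = 77.
Column 3 needs 335; the known cells sum to 298, so (1,3) = 37.

77 107 37 92 22 / 12 67 122 52 82 / 32 87 17 72 127 / 97 27 57 112 42 / 117 47 102 7 62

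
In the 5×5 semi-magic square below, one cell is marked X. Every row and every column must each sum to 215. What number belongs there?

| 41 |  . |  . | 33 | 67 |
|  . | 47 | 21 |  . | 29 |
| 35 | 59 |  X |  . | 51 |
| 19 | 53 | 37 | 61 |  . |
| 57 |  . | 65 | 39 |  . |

Row 4 must total 215; the given cells sum to 170, so (4,5) = 45.
The remaining cell in column 1 is (2,1) = 215 − 152 = 63.
From column 5, 215 − (67 + 29 + 51 + 45) gives (5,5) = 23.
Row 2 needs 215; the known cells sum to 160, so (2,4) = 55.
The remaining cell in row 5 is (5,2) = 215 − 184 = 31.
Using column 2: 47 + 59 + 53 + 31 + ? → (1,2) = 215 − 190 = 25.
Using column 4: 33 + 55 + 61 + 39 + ? → (3,4) = 215 − 188 = 27.
Row 1 needs 215; the known cells sum to 166, so (1,3) = 49.
Row 3 needs 215; the known cells sum to 172, so (3,3) = 43.

43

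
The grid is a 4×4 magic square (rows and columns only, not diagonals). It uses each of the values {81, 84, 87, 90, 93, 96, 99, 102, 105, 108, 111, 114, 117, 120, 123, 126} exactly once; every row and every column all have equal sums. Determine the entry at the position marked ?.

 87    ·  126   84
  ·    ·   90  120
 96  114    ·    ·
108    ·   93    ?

111

The 16 entries sum to 1656, so each line sums to 1656/4 = 414.
Row 1: 87 + 126 + 84 + ? = 414, so (1,2) = 117.
Column 1: 87 + 96 + 108 + ? = 414, so (2,1) = 123.
The remaining cell in column 3 is (3,3) = 414 − 309 = 105.
From row 2, 414 − (123 + 90 + 120) gives (2,2) = 81.
Row 3 needs 414; the known cells sum to 315, so (3,4) = 99.
Column 2: 117 + 81 + 114 + ? = 414, so (4,2) = 102.
Column 4 must total 414; the given cells sum to 303, so (4,4) = 111.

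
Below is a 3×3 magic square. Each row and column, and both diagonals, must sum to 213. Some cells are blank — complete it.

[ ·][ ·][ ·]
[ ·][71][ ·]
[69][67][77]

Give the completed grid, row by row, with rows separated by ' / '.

65 75 73 / 79 71 63 / 69 67 77

Column 2 needs 213; the known cells sum to 138, so (1,2) = 75.
Main diagonal must total 213; the given cells sum to 148, so (1,1) = 65.
Anti-diagonal must total 213; the given cells sum to 140, so (1,3) = 73.
Column 1: 65 + 69 + ? = 213, so (2,1) = 79.
Column 3 must total 213; the given cells sum to 150, so (2,3) = 63.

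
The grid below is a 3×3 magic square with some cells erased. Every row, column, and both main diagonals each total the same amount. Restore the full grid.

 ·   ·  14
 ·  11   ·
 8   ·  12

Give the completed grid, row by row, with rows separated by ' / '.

Anti-diagonal is already complete: 14 + 11 + 8 = 33, so that is the magic constant.
Row 3: 8 + 12 + ? = 33, so (3,2) = 13.
The remaining cell in column 2 is (1,2) = 33 − 24 = 9.
The remaining cell in column 3 is (2,3) = 33 − 26 = 7.
Main diagonal needs 33; the known cells sum to 23, so (1,1) = 10.
From row 2, 33 − (11 + 7) gives (2,1) = 15.

10 9 14 / 15 11 7 / 8 13 12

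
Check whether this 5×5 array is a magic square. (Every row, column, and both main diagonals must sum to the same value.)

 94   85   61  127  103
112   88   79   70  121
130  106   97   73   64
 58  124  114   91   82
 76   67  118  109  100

No — column 3 sums to 469 but row 3 sums to 470.

Row 1: 94 + 85 + 61 + 127 + 103 = 470.
Row 2: 112 + 88 + 79 + 70 + 121 = 470.
Row 3: 130 + 106 + 97 + 73 + 64 = 470.
Row 4: 58 + 124 + 114 + 91 + 82 = 469.
Row 5: 76 + 67 + 118 + 109 + 100 = 470.
Column 1: 94 + 112 + 130 + 58 + 76 = 470.
Column 2: 85 + 88 + 106 + 124 + 67 = 470.
Column 3: 61 + 79 + 97 + 114 + 118 = 469.
Column 4: 127 + 70 + 73 + 91 + 109 = 470.
Column 5: 103 + 121 + 64 + 82 + 100 = 470.
Main diagonal: 94 + 88 + 97 + 91 + 100 = 470.
Anti-diagonal: 103 + 70 + 97 + 124 + 76 = 470.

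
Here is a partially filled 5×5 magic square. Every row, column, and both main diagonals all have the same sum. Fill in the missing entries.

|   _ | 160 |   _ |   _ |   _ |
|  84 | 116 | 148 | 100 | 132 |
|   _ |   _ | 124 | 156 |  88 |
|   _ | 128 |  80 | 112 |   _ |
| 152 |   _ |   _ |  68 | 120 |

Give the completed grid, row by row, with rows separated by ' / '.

Row 2 is already complete: 84 + 116 + 148 + 100 + 132 = 580, so that is the magic constant.
Using column 4: 100 + 156 + 112 + 68 + ? → (1,4) = 580 − 436 = 144.
Main diagonal: 116 + 124 + 112 + 120 + ? = 580, so (1,1) = 108.
The remaining cell in anti-diagonal is (1,5) = 580 − 504 = 76.
Using row 1: 108 + 160 + 144 + 76 + ? → (1,3) = 580 − 488 = 92.
Column 3 must total 580; the given cells sum to 444, so (5,3) = 136.
The remaining cell in column 5 is (4,5) = 580 − 416 = 164.
From row 4, 580 − (128 + 80 + 112 + 164) gives (4,1) = 96.
Using row 5: 152 + 136 + 68 + 120 + ? → (5,2) = 580 − 476 = 104.
From column 1, 580 − (108 + 84 + 96 + 152) gives (3,1) = 140.
Column 2: 160 + 116 + 128 + 104 + ? = 580, so (3,2) = 72.

108 160 92 144 76 / 84 116 148 100 132 / 140 72 124 156 88 / 96 128 80 112 164 / 152 104 136 68 120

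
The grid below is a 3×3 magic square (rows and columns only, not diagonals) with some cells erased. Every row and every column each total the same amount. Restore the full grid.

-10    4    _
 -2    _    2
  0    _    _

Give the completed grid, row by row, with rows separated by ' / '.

Column 1 is already complete: -10 + -2 + 0 = -12, so that is the magic constant.
The remaining cell in row 1 is (1,3) = -12 − (-6) = -6.
Row 2 must total -12; the given cells sum to 0, so (2,2) = -12.
Column 2: 4 + (-12) + ? = -12, so (3,2) = -4.
The remaining cell in column 3 is (3,3) = -12 − (-4) = -8.

-10 4 -6 / -2 -12 2 / 0 -4 -8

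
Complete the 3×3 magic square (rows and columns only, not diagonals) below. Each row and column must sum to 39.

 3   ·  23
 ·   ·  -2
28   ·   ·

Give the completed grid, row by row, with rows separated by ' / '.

3 13 23 / 8 33 -2 / 28 -7 18

Row 1: 3 + 23 + ? = 39, so (1,2) = 13.
From column 1, 39 − (3 + 28) gives (2,1) = 8.
Column 3 must total 39; the given cells sum to 21, so (3,3) = 18.
The remaining cell in row 2 is (2,2) = 39 − 6 = 33.
Row 3 needs 39; the known cells sum to 46, so (3,2) = -7.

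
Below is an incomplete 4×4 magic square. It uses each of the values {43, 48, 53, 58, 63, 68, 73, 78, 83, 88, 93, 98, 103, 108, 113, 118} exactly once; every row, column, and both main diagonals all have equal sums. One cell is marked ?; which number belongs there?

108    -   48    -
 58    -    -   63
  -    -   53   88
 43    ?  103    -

98

The 16 entries sum to 1288, so each line sums to 1288/4 = 322.
Column 1 needs 322; the known cells sum to 209, so (3,1) = 113.
Column 3 must total 322; the given cells sum to 204, so (2,3) = 118.
Row 2 needs 322; the known cells sum to 239, so (2,2) = 83.
Row 3 needs 322; the known cells sum to 254, so (3,2) = 68.
Main diagonal: 108 + 83 + 53 + ? = 322, so (4,4) = 78.
Anti-diagonal needs 322; the known cells sum to 229, so (1,4) = 93.
Row 1: 108 + 48 + 93 + ? = 322, so (1,2) = 73.
From row 4, 322 − (43 + 103 + 78) gives (4,2) = 98.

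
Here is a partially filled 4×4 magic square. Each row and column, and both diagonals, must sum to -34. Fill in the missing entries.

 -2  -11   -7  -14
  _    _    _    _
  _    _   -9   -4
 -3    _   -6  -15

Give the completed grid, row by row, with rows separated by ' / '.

-2 -11 -7 -14 / -13 -8 -12 -1 / -16 -5 -9 -4 / -3 -10 -6 -15

From row 4, -34 − (-3 + (-6) + (-15)) gives (4,2) = -10.
Column 3 needs -34; the known cells sum to -22, so (2,3) = -12.
The remaining cell in column 4 is (2,4) = -34 − (-33) = -1.
Main diagonal: -2 + (-9) + (-15) + ? = -34, so (2,2) = -8.
From anti-diagonal, -34 − (-14 + (-12) + (-3)) gives (3,2) = -5.
Row 2: -8 + (-12) + (-1) + ? = -34, so (2,1) = -13.
The remaining cell in row 3 is (3,1) = -34 − (-18) = -16.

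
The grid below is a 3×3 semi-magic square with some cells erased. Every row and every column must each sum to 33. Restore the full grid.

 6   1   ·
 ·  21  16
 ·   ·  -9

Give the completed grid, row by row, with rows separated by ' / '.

The remaining cell in row 1 is (1,3) = 33 − 7 = 26.
From row 2, 33 − (21 + 16) gives (2,1) = -4.
The remaining cell in column 1 is (3,1) = 33 − 2 = 31.
Column 2 must total 33; the given cells sum to 22, so (3,2) = 11.

6 1 26 / -4 21 16 / 31 11 -9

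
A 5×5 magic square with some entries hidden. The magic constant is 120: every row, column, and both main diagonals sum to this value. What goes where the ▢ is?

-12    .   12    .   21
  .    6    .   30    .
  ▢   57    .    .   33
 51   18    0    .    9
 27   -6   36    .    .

Row 4: 51 + 18 + 0 + 9 + ? = 120, so (4,4) = 42.
Column 2: 6 + 57 + 18 + (-6) + ? = 120, so (1,2) = 45.
Using anti-diagonal: 21 + 30 + 18 + 27 + ? → (3,3) = 120 − 96 = 24.
The remaining cell in row 1 is (1,4) = 120 − 66 = 54.
Column 3 needs 120; the known cells sum to 72, so (2,3) = 48.
Main diagonal needs 120; the known cells sum to 60, so (5,5) = 60.
Row 5: 27 + (-6) + 36 + 60 + ? = 120, so (5,4) = 3.
Column 4: 54 + 30 + 42 + 3 + ? = 120, so (3,4) = -9.
From column 5, 120 − (21 + 33 + 9 + 60) gives (2,5) = -3.
Using row 2: 6 + 48 + 30 + (-3) + ? → (2,1) = 120 − 81 = 39.
Row 3 needs 120; the known cells sum to 105, so (3,1) = 15.

15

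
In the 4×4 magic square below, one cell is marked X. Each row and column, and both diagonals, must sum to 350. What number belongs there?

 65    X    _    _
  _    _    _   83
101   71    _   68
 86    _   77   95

107

Using row 3: 101 + 71 + 68 + ? → (3,3) = 350 − 240 = 110.
From row 4, 350 − (86 + 77 + 95) gives (4,2) = 92.
Column 1: 65 + 101 + 86 + ? = 350, so (2,1) = 98.
The remaining cell in column 4 is (1,4) = 350 − 246 = 104.
Main diagonal must total 350; the given cells sum to 270, so (2,2) = 80.
Anti-diagonal: 104 + 71 + 86 + ? = 350, so (2,3) = 89.
Column 2 needs 350; the known cells sum to 243, so (1,2) = 107.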